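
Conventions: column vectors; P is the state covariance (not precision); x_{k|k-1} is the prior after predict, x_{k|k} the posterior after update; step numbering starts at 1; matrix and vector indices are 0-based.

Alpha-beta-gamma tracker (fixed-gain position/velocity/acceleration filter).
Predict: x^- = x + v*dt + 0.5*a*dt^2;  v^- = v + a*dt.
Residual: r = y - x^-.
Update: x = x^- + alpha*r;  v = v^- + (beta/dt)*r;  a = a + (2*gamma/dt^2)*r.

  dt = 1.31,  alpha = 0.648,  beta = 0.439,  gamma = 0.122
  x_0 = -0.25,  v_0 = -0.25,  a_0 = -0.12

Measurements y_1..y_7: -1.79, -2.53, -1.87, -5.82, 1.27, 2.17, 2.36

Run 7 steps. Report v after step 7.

v_post = 2.9967

step 1: x_pred=-0.6805  r=-1.1095  x^+=-1.3994  v^+=-0.7790  a^+=-0.2778
step 2: x_pred=-2.6583  r=0.1283  x^+=-2.5752  v^+=-1.0999  a^+=-0.2595
step 3: x_pred=-4.2387  r=2.3687  x^+=-2.7038  v^+=-0.6461  a^+=0.0773
step 4: x_pred=-3.4838  r=-2.3362  x^+=-4.9977  v^+=-1.3277  a^+=-0.2549
step 5: x_pred=-6.9557  r=8.2257  x^+=-1.6254  v^+=1.0949  a^+=0.9147
step 6: x_pred=0.5937  r=1.5763  x^+=1.6151  v^+=2.8214  a^+=1.1388
step 7: x_pred=6.2883  r=-3.9283  x^+=3.7427  v^+=2.9967  a^+=0.5803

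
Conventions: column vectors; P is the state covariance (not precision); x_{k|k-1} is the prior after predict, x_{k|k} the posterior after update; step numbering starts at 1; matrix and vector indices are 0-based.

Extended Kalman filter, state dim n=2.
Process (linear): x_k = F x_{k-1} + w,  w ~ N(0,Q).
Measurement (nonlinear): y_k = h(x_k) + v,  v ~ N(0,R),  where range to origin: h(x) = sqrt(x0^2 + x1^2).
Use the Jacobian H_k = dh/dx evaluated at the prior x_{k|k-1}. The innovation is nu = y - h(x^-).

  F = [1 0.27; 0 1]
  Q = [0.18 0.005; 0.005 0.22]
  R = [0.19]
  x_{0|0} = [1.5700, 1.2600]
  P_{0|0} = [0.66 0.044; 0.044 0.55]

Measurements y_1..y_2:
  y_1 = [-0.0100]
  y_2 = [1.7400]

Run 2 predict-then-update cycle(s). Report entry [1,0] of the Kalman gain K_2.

K[1,0] = 0.3966

step 1: x^-=[1.9102, 1.2600]  P^-=[0.9039 0.1975; 0.1975 0.7700]  H_jac=[0.8348 0.5506]  S=[1.2348]  K=[0.6991; 0.4769]  nu=[-2.2983]  x^+=[0.3035, 0.1640]  P^+=[0.3004 -0.2141; -0.2141 0.4892]
step 2: x^-=[0.3478, 0.1640]  P^-=[0.4004 -0.0771; -0.0771 0.7092]  H_jac=[0.9045 0.4266]  S=[0.5871]  K=[0.5608; 0.3966]  nu=[1.3555]  x^+=[1.1079, 0.7015]  P^+=[0.2157 -0.2076; -0.2076 0.6169]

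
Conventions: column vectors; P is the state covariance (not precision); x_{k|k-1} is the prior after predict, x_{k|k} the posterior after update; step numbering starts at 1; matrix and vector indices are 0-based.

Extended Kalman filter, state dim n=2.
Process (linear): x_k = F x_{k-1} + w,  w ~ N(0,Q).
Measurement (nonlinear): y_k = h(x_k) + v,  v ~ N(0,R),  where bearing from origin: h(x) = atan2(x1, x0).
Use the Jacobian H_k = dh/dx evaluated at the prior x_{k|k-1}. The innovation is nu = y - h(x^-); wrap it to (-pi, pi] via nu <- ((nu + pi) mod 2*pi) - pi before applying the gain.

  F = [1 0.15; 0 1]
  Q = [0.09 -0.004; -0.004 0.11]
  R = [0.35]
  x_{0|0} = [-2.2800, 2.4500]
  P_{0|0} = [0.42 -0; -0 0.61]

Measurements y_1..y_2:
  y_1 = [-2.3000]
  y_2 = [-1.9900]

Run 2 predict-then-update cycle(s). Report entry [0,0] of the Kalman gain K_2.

K[0,0] = -0.3526

step 1: x^-=[-1.9125, 2.4500]  P^-=[0.5237 0.0875; 0.0875 0.7200]  H_jac=[-0.2536 -0.1980]  S=[0.4207]  K=[-0.3569; -0.3916]  nu=[1.7496]  x^+=[-2.5369, 1.7649]  P^+=[0.4701 0.0287; 0.0287 0.6555]
step 2: x^-=[-2.2722, 1.7649]  P^-=[0.5835 0.1230; 0.1230 0.7655]  H_jac=[-0.2132 -0.2745]  S=[0.4486]  K=[-0.3526; -0.5269]  nu=[1.8120]  x^+=[-2.9111, 0.8102]  P^+=[0.5277 0.0397; 0.0397 0.6410]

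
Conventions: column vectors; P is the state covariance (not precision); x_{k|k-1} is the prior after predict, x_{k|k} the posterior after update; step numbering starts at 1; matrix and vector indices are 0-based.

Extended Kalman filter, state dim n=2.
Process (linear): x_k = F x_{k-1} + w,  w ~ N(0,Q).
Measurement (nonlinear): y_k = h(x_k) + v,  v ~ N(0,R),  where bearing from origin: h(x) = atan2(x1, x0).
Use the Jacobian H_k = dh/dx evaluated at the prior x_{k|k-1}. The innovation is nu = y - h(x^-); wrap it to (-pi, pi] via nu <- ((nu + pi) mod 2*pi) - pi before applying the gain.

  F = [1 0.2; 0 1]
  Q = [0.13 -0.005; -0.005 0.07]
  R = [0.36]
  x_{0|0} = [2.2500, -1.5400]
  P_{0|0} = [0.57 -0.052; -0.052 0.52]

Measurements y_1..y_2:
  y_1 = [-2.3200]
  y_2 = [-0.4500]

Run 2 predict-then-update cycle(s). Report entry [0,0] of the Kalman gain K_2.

step 1: x^-=[1.9420, -1.5400]  P^-=[0.7000 0.0470; 0.0470 0.5900]  H_jac=[0.2507 0.3161]  S=[0.4704]  K=[0.4046; 0.4216]  nu=[-1.6495]  x^+=[1.2745, -2.2354]  P^+=[0.6230 -0.0332; -0.0332 0.5064]
step 2: x^-=[0.8275, -2.2354]  P^-=[0.7599 0.0630; 0.0630 0.5764]  H_jac=[0.3934 0.1456]  S=[0.4971]  K=[0.6200; 0.2188]  nu=[0.7663]  x^+=[1.3025, -2.0677]  P^+=[0.5689 -0.0044; -0.0044 0.5526]

K[0,0] = 0.6200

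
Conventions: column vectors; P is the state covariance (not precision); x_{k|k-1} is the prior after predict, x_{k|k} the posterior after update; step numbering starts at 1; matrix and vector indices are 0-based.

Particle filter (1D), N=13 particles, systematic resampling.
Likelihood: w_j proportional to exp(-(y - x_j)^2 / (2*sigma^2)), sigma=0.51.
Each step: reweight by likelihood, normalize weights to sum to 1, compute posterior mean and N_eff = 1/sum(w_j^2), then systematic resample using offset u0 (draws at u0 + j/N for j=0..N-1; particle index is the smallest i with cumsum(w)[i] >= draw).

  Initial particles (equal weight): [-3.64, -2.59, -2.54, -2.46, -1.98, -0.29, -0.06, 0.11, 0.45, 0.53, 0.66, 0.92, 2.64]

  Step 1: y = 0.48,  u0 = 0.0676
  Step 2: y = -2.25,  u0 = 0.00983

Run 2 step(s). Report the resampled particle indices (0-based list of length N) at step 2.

resampled_idx = [0, 0, 0, 0, 0, 0, 1, 1, 1, 1, 1, 2, 3]

step 1: w=[0.0000, 0.0000, 0.0000, 0.0000, 0.0000, 0.0606, 0.1081, 0.1455, 0.1890, 0.1884, 0.1779, 0.1305, 0.0000]  mean=0.4144  Neff=6.3929  idx=[6, 6, 7, 7, 8, 8, 9, 9, 9, 10, 10, 11, 11]
step 2: w=[0.4030, 0.4030, 0.0911, 0.0911, 0.0033, 0.0033, 0.0014, 0.0014, 0.0014, 0.0003, 0.0003, 0.0000, 0.0000]  mean=-0.0225  Neff=2.9282  idx=[0, 0, 0, 0, 0, 0, 1, 1, 1, 1, 1, 2, 3]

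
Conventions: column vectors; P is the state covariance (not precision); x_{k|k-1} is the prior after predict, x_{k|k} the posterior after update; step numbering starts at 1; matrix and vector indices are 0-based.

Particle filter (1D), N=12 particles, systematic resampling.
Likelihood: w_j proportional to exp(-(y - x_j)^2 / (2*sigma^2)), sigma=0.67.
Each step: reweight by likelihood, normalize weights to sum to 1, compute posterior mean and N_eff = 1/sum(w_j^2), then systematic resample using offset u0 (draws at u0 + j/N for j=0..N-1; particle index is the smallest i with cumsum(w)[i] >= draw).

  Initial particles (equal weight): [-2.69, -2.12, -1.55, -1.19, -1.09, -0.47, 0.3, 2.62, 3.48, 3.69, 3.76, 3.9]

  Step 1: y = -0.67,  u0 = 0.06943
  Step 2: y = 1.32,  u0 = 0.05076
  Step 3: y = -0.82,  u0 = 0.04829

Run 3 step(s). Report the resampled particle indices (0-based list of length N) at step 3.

step 1: w=[0.0031, 0.0283, 0.1242, 0.2178, 0.2418, 0.2815, 0.1032, 0.0000, 0.0000, 0.0000, 0.0000, 0.0000]  mean=-0.8851  Neff=4.7157  idx=[2, 2, 3, 3, 4, 4, 4, 5, 5, 5, 6, 6]
step 2: w=[0.0001, 0.0001, 0.0012, 0.0012, 0.0022, 0.0022, 0.0022, 0.0392, 0.0392, 0.0392, 0.4366, 0.4366]  mean=0.1962  Neff=2.5920  idx=[8, 10, 10, 10, 10, 10, 10, 11, 11, 11, 11, 11]
step 3: w=[0.2428, 0.0688, 0.0688, 0.0688, 0.0688, 0.0688, 0.0688, 0.0688, 0.0688, 0.0688, 0.0688, 0.0688]  mean=0.1130  Neff=9.0017  idx=[0, 0, 0, 1, 3, 4, 5, 6, 7, 9, 10, 11]

resampled_idx = [0, 0, 0, 1, 3, 4, 5, 6, 7, 9, 10, 11]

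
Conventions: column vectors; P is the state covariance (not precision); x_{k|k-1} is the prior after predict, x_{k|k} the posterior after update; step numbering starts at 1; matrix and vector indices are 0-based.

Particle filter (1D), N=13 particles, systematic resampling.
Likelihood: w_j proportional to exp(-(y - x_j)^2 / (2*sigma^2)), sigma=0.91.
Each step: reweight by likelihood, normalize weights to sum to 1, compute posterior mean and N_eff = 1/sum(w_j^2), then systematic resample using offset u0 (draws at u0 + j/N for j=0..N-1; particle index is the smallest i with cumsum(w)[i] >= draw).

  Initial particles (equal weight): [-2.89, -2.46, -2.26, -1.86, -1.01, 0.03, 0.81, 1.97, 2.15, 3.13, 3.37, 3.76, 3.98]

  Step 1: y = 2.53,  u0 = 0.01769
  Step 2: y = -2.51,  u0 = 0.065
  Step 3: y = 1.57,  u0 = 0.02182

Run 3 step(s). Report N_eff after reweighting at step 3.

N_eff = 12.9277

step 1: w=[0.0000, 0.0000, 0.0000, 0.0000, 0.0001, 0.0056, 0.0411, 0.2031, 0.2249, 0.1975, 0.1603, 0.0984, 0.0690]  mean=2.7197  Neff=5.7914  idx=[6, 7, 7, 7, 8, 8, 9, 9, 9, 10, 10, 11, 12]
step 2: w=[0.9844, 0.0042, 0.0042, 0.0042, 0.0015, 0.0015, 0.0000, 0.0000, 0.0000, 0.0000, 0.0000, 0.0000, 0.0000]  mean=0.8287  Neff=1.0319  idx=[0, 0, 0, 0, 0, 0, 0, 0, 0, 0, 0, 0, 1]
step 3: w=[0.0753, 0.0753, 0.0753, 0.0753, 0.0753, 0.0753, 0.0753, 0.0753, 0.0753, 0.0753, 0.0753, 0.0753, 0.0968]  mean=0.9223  Neff=12.9277  idx=[0, 1, 2, 3, 4, 5, 6, 7, 8, 9, 10, 11, 12]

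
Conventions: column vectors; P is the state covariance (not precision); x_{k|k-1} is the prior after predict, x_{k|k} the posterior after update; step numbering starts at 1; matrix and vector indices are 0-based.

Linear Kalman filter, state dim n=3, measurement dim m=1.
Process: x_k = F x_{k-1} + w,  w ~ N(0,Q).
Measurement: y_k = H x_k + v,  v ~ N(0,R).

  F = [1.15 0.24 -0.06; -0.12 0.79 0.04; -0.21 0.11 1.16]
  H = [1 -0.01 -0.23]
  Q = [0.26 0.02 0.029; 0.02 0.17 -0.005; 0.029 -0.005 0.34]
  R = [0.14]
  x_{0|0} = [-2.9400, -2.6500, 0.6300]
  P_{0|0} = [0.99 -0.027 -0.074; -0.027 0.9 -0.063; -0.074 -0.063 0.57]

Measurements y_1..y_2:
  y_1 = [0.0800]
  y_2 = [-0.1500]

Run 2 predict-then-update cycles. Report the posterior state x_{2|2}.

x_post = [-0.4060, -1.2324, -0.5953]

step 1: x^-=[-4.0548, -1.7155, 1.0567]  P^-=[1.6203 0.0273 -0.3448; 0.0273 0.7487 0.0824; -0.3448 0.0824 1.1828]  S=[1.9814]  K=[0.8576; 0.0005; -0.3117]  nu=[4.3607]  x^+=[-0.3149, -1.7135, -0.3027]  P^+=[0.1629 0.0266 0.1849; 0.0266 0.7487 0.0826; 0.1849 0.0826 0.9902]
step 2: x^-=[-0.7552, -1.3280, -0.4735]  P^-=[0.5088 0.1672 0.2140; 0.1672 0.6396 0.1542; 0.2140 0.1542 1.6184]  S=[0.6334]  K=[0.7230; 0.1979; -0.2522]  nu=[0.4830]  x^+=[-0.4060, -1.2324, -0.5953]  P^+=[0.1778 0.0766 0.3295; 0.0766 0.6148 0.1858; 0.3295 0.1858 1.5781]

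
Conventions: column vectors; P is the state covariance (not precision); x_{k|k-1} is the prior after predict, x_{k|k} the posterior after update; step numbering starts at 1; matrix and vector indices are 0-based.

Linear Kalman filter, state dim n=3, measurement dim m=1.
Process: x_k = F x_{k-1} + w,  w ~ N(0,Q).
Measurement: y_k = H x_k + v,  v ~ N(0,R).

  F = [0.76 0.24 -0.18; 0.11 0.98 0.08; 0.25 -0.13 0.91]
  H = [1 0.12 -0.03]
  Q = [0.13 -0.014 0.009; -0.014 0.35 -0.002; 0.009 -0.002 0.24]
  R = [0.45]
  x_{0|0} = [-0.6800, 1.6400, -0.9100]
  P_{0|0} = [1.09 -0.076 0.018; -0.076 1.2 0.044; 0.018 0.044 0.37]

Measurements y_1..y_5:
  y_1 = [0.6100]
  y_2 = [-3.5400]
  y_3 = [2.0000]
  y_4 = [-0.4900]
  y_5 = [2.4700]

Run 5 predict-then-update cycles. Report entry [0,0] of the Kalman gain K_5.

K[0,0] = 0.4676

step 1: x^-=[0.0406, 1.4596, -1.2113]  P^-=[0.8042 0.2892 0.1433; 0.2892 1.5089 -0.0746; 0.1433 -0.0746 0.6375]  S=[1.3379]  K=[0.6239; 0.3532; 0.0861]  nu=[0.3579]  x^+=[0.2639, 1.5860, -1.1805]  P^+=[0.2835 -0.0056 0.0714; -0.0056 1.3420 -0.1153; 0.0714 -0.1153 0.6276]
step 2: x^-=[0.7937, 1.4889, -1.2144]  P^-=[0.3798 0.3331 -0.0633; 0.3331 1.6283 -0.2138; -0.0633 -0.2138 0.8602]  S=[0.9393]  K=[0.4489; 0.5694; -0.1222]  nu=[-4.5488]  x^+=[-1.2484, -1.1013, -0.6588]  P^+=[0.1905 0.0929 -0.0118; 0.0929 1.3237 -0.1484; -0.0118 -0.1484 0.8462]
step 3: x^-=[-1.0945, -1.2693, -0.7684]  P^-=[0.3937 0.3956 -0.1818; 0.3956 1.6256 -0.2146; -0.1818 -0.2146 0.9988]  S=[0.9754]  K=[0.4579; 0.6122; -0.2435]  nu=[3.2238]  x^+=[0.3815, 0.7042, -1.5535]  P^+=[0.1892 0.1222 -0.0731; 0.1222 1.2600 -0.0692; -0.0731 -0.0692 0.9409]
step 4: x^-=[0.7386, 0.6078, -1.4099]  P^-=[0.4129 0.3867 -0.2172; 0.3867 1.5826 -0.1304; -0.2172 -0.1304 1.0275]  S=[0.9934]  K=[0.4689; 0.5844; -0.2654]  nu=[-1.3439]  x^+=[0.1085, -0.1776, -1.0532]  P^+=[0.1945 0.1145 -0.0936; 0.1145 1.2433 0.0237; -0.0936 0.0237 0.9575]
step 5: x^-=[0.2294, -0.2463, -0.9082]  P^-=[0.4103 0.3616 -0.2089; 0.3616 1.5793 -0.0493; -0.2089 -0.0493 1.0104]  S=[0.9836]  K=[0.4676; 0.5618; -0.2492]  nu=[2.2429]  x^+=[1.2782, 1.0138, -1.4671]  P^+=[0.1952 0.1032 -0.0943; 0.1032 1.2688 0.0885; -0.0943 0.0885 0.9493]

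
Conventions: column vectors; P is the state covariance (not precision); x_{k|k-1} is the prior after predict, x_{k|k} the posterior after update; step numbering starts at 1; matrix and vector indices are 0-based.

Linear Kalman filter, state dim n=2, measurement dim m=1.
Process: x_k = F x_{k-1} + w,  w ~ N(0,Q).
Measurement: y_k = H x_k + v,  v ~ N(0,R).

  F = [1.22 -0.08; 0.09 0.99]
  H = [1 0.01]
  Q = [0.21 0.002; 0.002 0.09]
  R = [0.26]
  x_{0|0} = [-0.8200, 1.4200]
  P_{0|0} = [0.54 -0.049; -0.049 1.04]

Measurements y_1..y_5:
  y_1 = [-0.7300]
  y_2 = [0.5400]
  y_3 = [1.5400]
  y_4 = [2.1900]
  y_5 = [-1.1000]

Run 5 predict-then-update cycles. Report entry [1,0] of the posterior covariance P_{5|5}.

P_post[1,0] = -0.0589

step 1: x^-=[-1.1140, 1.3320]  P^-=[1.0300 -0.0799; -0.0799 1.1049]  S=[1.2885]  K=[0.7987; -0.0534]  nu=[0.3707]  x^+=[-0.8179, 1.3122]  P^+=[0.2079 -0.0249; -0.0249 1.1013]
step 2: x^-=[-1.1028, 1.2255]  P^-=[0.5314 -0.0923; -0.0923 1.1666]  S=[0.7897]  K=[0.6718; -0.1021]  nu=[1.6306]  x^+=[-0.0075, 1.0590]  P^+=[0.1750 -0.0381; -0.0381 1.1584]
step 3: x^-=[-0.0938, 1.0477]  P^-=[0.4854 -0.1163; -0.1163 1.2199]  S=[0.7432]  K=[0.6516; -0.1401]  nu=[1.6234]  x^+=[0.9639, 0.8203]  P^+=[0.1699 -0.0485; -0.0485 1.2054]
step 4: x^-=[1.1103, 0.8988]  P^-=[0.4800 -0.1330; -0.1330 1.2641]  S=[0.7375]  K=[0.6491; -0.1632]  nu=[1.0707]  x^+=[1.8053, 0.7241]  P^+=[0.1693 -0.0549; -0.0549 1.2445]
step 5: x^-=[2.1445, 0.8793]  P^-=[0.4807 -0.1439; -0.1439 1.3013]  S=[0.7379]  K=[0.6494; -0.1773]  nu=[-3.2533]  x^+=[0.0317, 1.4562]  P^+=[0.1694 -0.0589; -0.0589 1.2781]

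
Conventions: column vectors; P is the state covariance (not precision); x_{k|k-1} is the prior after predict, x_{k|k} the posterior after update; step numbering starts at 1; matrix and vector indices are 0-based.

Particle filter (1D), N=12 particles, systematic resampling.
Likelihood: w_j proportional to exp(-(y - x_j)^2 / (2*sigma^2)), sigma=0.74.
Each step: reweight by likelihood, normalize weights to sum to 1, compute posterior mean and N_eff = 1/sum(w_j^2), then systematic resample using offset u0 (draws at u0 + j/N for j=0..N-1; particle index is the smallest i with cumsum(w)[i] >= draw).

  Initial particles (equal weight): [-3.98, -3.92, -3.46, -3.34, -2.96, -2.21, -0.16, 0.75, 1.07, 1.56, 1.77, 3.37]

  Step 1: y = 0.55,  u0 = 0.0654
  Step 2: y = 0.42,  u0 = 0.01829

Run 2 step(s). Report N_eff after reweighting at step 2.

N_eff = 10.5395

step 1: w=[0.0000, 0.0000, 0.0000, 0.0000, 0.0000, 0.0003, 0.2084, 0.3183, 0.2579, 0.1301, 0.0848, 0.0002]  mean=0.8345  Neff=4.2489  idx=[6, 6, 7, 7, 7, 7, 8, 8, 8, 9, 9, 10]
step 2: w=[0.0927, 0.0927, 0.1141, 0.1141, 0.1141, 0.1141, 0.0857, 0.0857, 0.0857, 0.0385, 0.0385, 0.0239]  mean=0.7502  Neff=10.5395  idx=[0, 1, 1, 2, 3, 4, 4, 5, 6, 7, 8, 9]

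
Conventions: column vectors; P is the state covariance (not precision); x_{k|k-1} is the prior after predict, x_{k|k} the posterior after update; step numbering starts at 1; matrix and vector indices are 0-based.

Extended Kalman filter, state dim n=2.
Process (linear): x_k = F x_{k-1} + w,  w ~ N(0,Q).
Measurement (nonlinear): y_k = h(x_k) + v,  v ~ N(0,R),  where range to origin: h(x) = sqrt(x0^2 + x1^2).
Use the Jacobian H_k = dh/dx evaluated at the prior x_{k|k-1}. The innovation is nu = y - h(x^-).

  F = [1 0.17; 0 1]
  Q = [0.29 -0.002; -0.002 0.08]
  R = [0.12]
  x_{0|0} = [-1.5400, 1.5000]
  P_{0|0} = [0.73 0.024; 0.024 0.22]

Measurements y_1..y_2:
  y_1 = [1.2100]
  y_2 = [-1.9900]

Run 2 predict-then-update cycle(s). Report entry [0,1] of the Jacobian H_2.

H_jac[0,1] = 0.9645

step 1: x^-=[-1.2850, 1.5000]  P^-=[1.0345 0.0594; 0.0594 0.3000]  H_jac=[-0.6506 0.7594]  S=[0.6722]  K=[-0.9341; 0.2814]  nu=[-0.7652]  x^+=[-0.5702, 1.2847]  P^+=[0.4479 0.2361; 0.2361 0.2468]
step 2: x^-=[-0.3518, 1.2847]  P^-=[0.8254 0.2761; 0.2761 0.3268]  H_jac=[-0.2642 0.9645]  S=[0.3409]  K=[0.1415; 0.7106]  nu=[-3.3220]  x^+=[-0.8221, -1.0759]  P^+=[0.8185 0.2418; 0.2418 0.1546]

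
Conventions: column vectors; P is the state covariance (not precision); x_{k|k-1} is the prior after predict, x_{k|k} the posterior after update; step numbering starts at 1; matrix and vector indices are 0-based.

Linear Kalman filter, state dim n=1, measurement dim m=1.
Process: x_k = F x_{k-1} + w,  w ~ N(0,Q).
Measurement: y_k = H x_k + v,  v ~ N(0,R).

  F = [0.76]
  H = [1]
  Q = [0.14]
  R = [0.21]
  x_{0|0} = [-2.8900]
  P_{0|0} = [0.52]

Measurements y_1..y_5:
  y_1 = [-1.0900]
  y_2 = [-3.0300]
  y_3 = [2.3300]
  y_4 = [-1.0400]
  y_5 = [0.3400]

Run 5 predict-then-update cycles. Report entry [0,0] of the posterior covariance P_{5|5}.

step 1: x^-=[-2.1964]  P^-=[0.4404]  S=[0.6504]  K=[0.6771]  nu=[1.1064]  x^+=[-1.4473]  P^+=[0.1422]
step 2: x^-=[-1.0999]  P^-=[0.2221]  S=[0.4321]  K=[0.5140]  nu=[-1.9301]  x^+=[-2.0920]  P^+=[0.1079]
step 3: x^-=[-1.5900]  P^-=[0.2024]  S=[0.4124]  K=[0.4907]  nu=[3.9200]  x^+=[0.3337]  P^+=[0.1031]
step 4: x^-=[0.2536]  P^-=[0.1995]  S=[0.4095]  K=[0.4872]  nu=[-1.2936]  x^+=[-0.3767]  P^+=[0.1023]
step 5: x^-=[-0.2863]  P^-=[0.1991]  S=[0.4091]  K=[0.4867]  nu=[0.6263]  x^+=[0.0185]  P^+=[0.1022]

P_post[0,0] = 0.1022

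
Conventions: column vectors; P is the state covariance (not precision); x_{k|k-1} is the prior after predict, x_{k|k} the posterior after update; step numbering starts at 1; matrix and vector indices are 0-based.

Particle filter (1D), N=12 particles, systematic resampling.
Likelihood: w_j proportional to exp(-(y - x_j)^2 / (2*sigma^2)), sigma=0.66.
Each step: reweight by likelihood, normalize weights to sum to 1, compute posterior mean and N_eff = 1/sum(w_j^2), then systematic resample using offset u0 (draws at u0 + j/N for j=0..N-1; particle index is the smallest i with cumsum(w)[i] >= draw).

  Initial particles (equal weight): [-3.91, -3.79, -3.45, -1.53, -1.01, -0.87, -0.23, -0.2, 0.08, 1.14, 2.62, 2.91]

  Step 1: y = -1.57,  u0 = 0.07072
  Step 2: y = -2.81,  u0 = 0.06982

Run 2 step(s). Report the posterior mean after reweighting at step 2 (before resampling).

post_mean = -1.4364

step 1: w=[0.0007, 0.0014, 0.0067, 0.3875, 0.2709, 0.2212, 0.0494, 0.0450, 0.0171, 0.0001, 0.0000, 0.0000]  mean=-1.1090  Neff=3.6064  idx=[3, 3, 3, 3, 4, 4, 4, 4, 5, 5, 6, 8]
step 2: w=[0.2077, 0.2077, 0.2077, 0.2077, 0.0330, 0.0330, 0.0330, 0.0330, 0.0181, 0.0181, 0.0007, 0.0001]  mean=-1.4364  Neff=5.6305  idx=[0, 0, 1, 1, 1, 2, 2, 3, 3, 3, 6, 9]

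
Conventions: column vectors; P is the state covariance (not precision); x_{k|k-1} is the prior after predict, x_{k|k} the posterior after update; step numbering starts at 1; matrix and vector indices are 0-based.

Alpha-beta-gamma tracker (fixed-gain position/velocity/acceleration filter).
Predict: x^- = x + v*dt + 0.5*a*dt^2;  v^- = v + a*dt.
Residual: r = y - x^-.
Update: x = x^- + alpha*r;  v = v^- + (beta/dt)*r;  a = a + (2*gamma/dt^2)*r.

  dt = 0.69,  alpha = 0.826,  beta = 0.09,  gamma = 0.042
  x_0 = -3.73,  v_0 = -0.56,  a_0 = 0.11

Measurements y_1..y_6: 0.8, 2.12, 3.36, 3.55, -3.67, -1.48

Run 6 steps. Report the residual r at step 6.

step 1: x_pred=-4.0902  r=4.8902  x^+=-0.0509  v^+=0.1538  a^+=0.9728
step 2: x_pred=0.2868  r=1.8332  x^+=1.8010  v^+=1.0641  a^+=1.2962
step 3: x_pred=2.8438  r=0.5162  x^+=3.2702  v^+=2.0258  a^+=1.3873
step 4: x_pred=4.9983  r=-1.4483  x^+=3.8020  v^+=2.7942  a^+=1.1318
step 5: x_pred=5.9994  r=-9.6694  x^+=-1.9875  v^+=2.3139  a^+=-0.5742
step 6: x_pred=-0.5276  r=-0.9524  x^+=-1.3143  v^+=1.7935  a^+=-0.7422

resid = -0.9524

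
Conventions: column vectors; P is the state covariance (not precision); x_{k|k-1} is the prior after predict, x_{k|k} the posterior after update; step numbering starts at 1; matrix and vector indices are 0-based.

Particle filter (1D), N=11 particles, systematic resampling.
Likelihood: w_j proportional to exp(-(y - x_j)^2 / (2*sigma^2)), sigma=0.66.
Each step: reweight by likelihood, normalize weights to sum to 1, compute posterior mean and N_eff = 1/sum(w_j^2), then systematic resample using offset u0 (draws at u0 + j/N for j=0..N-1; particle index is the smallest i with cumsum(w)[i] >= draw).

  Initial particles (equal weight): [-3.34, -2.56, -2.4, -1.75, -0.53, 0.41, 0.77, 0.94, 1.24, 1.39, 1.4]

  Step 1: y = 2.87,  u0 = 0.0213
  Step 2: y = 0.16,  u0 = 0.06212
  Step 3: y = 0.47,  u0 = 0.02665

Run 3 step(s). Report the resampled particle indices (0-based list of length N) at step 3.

resampled_idx = [0, 0, 1, 2, 2, 3, 4, 5, 6, 8, 9]

step 1: w=[0.0000, 0.0000, 0.0000, 0.0000, 0.0000, 0.0041, 0.0272, 0.0596, 0.2031, 0.3470, 0.3590]  mean=1.3154  Neff=3.3918  idx=[6, 8, 8, 8, 9, 9, 9, 10, 10, 10, 10]
step 2: w=[0.2460, 0.0988, 0.0988, 0.0988, 0.0664, 0.0664, 0.0664, 0.0646, 0.0646, 0.0646, 0.0646]  mean=1.1956  Neff=8.3522  idx=[0, 0, 0, 1, 2, 3, 4, 6, 7, 9, 10]
step 3: w=[0.1480, 0.1480, 0.1480, 0.0831, 0.0831, 0.0831, 0.0621, 0.0621, 0.0608, 0.0608, 0.0608]  mean=1.0791  Neff=9.5013  idx=[0, 0, 1, 2, 2, 3, 4, 5, 6, 8, 9]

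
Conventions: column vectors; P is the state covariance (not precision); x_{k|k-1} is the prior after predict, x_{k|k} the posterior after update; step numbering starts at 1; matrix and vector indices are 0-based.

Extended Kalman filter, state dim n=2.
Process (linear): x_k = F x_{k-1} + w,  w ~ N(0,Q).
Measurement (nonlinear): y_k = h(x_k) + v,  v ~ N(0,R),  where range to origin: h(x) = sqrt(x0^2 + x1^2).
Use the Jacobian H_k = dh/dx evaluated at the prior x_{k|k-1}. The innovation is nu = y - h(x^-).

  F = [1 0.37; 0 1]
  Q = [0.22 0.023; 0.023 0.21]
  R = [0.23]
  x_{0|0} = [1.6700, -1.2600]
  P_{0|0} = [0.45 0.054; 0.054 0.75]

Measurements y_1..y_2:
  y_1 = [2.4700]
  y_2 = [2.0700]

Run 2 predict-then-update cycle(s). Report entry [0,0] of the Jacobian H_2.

H_jac[0,0] = 0.4582

step 1: x^-=[1.2038, -1.2600]  P^-=[0.8126 0.3545; 0.3545 0.9600]  H_jac=[0.6908 -0.7230]  S=[0.7655]  K=[0.3985; -0.5868]  nu=[0.7274]  x^+=[1.4936, -1.6868]  P^+=[0.6911 0.5335; 0.5335 0.6964]
step 2: x^-=[0.8695, -1.6868]  P^-=[1.4012 0.8142; 0.8142 0.9064]  H_jac=[0.4582 -0.8889]  S=[0.5771]  K=[-0.1415; -0.7496]  nu=[0.1722]  x^+=[0.8451, -1.8160]  P^+=[1.3897 0.7529; 0.7529 0.5821]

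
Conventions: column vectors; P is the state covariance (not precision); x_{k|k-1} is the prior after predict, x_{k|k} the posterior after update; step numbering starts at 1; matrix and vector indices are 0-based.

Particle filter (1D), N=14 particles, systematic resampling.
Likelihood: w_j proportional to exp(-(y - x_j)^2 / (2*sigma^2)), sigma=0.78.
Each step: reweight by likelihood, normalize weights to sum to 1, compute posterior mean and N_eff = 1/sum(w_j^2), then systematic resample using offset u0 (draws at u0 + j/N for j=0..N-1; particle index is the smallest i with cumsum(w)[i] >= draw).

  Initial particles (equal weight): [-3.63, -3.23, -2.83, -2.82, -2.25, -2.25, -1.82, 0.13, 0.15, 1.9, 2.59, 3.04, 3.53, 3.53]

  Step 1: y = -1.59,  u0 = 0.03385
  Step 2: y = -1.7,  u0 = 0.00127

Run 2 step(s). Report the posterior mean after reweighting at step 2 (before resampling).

step 1: w=[0.0101, 0.0338, 0.0872, 0.0890, 0.2158, 0.2158, 0.2955, 0.0271, 0.0256, 0.0000, 0.0000, 0.0000, 0.0000, 0.0000]  mean=-2.1452  Neff=5.0351  idx=[1, 2, 3, 4, 4, 4, 5, 5, 5, 6, 6, 6, 6, 7]
step 2: w=[0.0153, 0.0367, 0.0374, 0.0817, 0.0817, 0.0817, 0.0817, 0.0817, 0.0817, 0.1035, 0.1035, 0.1035, 0.1035, 0.0067]  mean=-2.1136  Neff=11.6437  idx=[0, 2, 3, 4, 5, 6, 7, 8, 8, 9, 10, 11, 11, 12]

post_mean = -2.1136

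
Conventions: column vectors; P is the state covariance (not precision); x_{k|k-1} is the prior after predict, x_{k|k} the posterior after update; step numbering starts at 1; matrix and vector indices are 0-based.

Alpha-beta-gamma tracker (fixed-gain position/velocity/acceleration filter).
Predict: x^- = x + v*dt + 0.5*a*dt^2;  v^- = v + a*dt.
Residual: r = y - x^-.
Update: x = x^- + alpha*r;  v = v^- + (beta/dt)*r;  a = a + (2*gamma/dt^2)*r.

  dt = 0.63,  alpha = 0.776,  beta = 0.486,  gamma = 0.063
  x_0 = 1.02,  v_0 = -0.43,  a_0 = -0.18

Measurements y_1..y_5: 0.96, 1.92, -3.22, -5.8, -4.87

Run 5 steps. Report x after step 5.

x_post = -5.8318

step 1: x_pred=0.7134  r=0.2466  x^+=0.9048  v^+=-0.3531  a^+=-0.1017
step 2: x_pred=0.6621  r=1.2579  x^+=1.6382  v^+=0.5532  a^+=0.2976
step 3: x_pred=2.0458  r=-5.2658  x^+=-2.0405  v^+=-3.3215  a^+=-1.3740
step 4: x_pred=-4.4057  r=-1.3943  x^+=-5.4877  v^+=-5.2628  a^+=-1.8167
step 5: x_pred=-9.1637  r=4.2937  x^+=-5.8318  v^+=-3.0950  a^+=-0.4536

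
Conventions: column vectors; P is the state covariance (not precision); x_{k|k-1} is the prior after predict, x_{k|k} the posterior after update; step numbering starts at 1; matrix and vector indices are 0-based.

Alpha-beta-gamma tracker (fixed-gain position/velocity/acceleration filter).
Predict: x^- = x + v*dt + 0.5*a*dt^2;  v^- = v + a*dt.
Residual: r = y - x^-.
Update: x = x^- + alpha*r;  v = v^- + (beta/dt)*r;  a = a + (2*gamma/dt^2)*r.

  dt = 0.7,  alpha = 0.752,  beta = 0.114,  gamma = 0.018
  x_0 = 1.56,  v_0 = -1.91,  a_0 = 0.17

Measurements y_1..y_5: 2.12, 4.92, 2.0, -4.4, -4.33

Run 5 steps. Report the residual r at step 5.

step 1: x_pred=0.2647  r=1.8554  x^+=1.6599  v^+=-1.4888  a^+=0.3063
step 2: x_pred=0.6927  r=4.2273  x^+=3.8716  v^+=-0.5860  a^+=0.6169
step 3: x_pred=3.6126  r=-1.6126  x^+=2.3999  v^+=-0.4168  a^+=0.4984
step 4: x_pred=2.2303  r=-6.6303  x^+=-2.7557  v^+=-1.1477  a^+=0.0113
step 5: x_pred=-3.5563  r=-0.7737  x^+=-4.1381  v^+=-1.2658  a^+=-0.0456

resid = -0.7737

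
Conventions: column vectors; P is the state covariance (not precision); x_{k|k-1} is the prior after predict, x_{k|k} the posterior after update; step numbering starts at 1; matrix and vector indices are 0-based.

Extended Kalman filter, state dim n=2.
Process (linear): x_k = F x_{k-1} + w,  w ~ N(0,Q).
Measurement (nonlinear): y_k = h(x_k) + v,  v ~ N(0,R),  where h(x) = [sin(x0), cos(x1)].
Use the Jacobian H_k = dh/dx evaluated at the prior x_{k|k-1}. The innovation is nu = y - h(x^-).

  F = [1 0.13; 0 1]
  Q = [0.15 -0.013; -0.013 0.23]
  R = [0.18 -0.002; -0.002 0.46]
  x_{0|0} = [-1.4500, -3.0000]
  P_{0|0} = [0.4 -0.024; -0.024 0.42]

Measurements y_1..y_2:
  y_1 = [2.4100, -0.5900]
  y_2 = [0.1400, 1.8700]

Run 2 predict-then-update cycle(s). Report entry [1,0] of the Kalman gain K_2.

K[1,0] = -0.0826

step 1: x^-=[-1.8400, -3.0000]  P^-=[0.5509 0.0176; 0.0176 0.6500]  H_jac=[-0.2660 0.0000; 0.0000 0.1411]  S=[0.2190 -0.0027; -0.0027 0.4729]  K=[-0.6691 0.0015; -0.0190 0.1938]  nu=[3.3740, 0.4000]  x^+=[-4.0968, -2.9866]  P^+=[0.4528 0.0143; 0.0143 0.6321]
step 2: x^-=[-4.4851, -2.9866]  P^-=[0.6172 0.0835; 0.0835 0.8621]  H_jac=[-0.2253 0.0000; 0.0000 0.1543]  S=[0.2113 -0.0049; -0.0049 0.4805]  K=[-0.6576 0.0201; -0.0826 0.2760]  nu=[-0.8343, 2.8580]  x^+=[-3.8790, -2.1288]  P^+=[0.5255 0.0685; 0.0685 0.8238]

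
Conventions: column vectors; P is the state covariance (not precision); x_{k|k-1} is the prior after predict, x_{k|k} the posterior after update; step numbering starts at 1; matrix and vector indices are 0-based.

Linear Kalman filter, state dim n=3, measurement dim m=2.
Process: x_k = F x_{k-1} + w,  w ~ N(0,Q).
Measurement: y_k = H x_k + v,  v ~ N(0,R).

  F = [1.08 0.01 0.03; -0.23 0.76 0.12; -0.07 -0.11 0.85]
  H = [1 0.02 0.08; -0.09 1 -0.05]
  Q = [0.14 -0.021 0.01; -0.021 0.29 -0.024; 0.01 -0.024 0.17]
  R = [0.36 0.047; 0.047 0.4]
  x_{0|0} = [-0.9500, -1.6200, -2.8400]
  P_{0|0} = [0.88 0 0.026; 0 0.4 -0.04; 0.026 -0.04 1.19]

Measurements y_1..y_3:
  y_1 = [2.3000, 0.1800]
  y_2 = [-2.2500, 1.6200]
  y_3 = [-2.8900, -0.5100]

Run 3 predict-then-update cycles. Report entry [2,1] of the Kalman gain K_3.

K[2,1] = 0.0906

step 1: x^-=[-1.1274, -1.3535, -2.1693]  P^-=[1.1692 -0.2300 -0.0030; -0.2300 0.5760 0.0475; -0.0030 0.0475 1.0433]  S=[1.5266 -0.2766; -0.2766 1.0247]  K=[0.7396 -0.1274; -0.0374 0.5699; 0.0552 0.0106]  nu=[3.6280, 1.3236]  x^+=[1.3874, -0.7349, -1.9548]  P^+=[0.2653 0.0045 -0.0638; 0.0045 0.2293 0.0530; -0.0638 0.0530 1.0389]
step 2: x^-=[1.4324, -1.1122, -1.6779]  P^-=[0.4464 -0.0843 -0.0425; -0.0843 0.4630 0.1135; -0.0425 0.1135 0.9224]  S=[0.8027 -0.0603; -0.0603 0.8724]  K=[0.5421 -0.1027; -0.0423 0.5300; 0.0482 0.0850]  nu=[-3.5259, 2.7772]  x^+=[-0.7642, 0.5090, -1.6119]  P^+=[0.1946 -0.0008 -0.0534; -0.0008 0.2138 0.0772; -0.0534 0.0772 0.9147]
step 3: x^-=[-0.8686, 0.3692, -1.3726]  P^-=[0.3644 -0.0698 -0.0300; -0.0698 0.4543 0.1143; -0.0300 0.1143 0.8263]  S=[0.7226 -0.0389; -0.0389 0.8601]  K=[0.4939 -0.0951; -0.0429 0.5268; 0.0580 0.0906]  nu=[-1.9189, -1.0260]  x^+=[-1.7188, -0.0889, -1.5768]  P^+=[0.1767 -0.0010 -0.0418; -0.0010 0.2124 0.0761; -0.0418 0.0761 0.8172]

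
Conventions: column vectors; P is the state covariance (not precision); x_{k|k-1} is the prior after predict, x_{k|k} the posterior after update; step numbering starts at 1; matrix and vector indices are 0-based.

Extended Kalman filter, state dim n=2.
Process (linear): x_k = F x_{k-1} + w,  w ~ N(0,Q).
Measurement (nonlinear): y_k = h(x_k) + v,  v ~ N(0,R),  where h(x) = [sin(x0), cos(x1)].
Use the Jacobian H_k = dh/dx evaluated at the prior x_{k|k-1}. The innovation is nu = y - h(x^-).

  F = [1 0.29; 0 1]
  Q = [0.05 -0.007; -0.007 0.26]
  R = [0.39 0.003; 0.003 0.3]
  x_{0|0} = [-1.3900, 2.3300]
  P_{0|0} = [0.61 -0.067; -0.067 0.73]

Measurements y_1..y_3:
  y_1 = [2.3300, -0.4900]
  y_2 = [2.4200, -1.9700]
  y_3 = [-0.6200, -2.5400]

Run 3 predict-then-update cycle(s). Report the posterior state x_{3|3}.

x_post = [3.1635, 3.2434]

step 1: x^-=[-0.7143, 2.3300]  P^-=[0.6825 0.1377; 0.1377 0.9900]  H_jac=[0.7556 0.0000; 0.0000 -0.7254]  S=[0.7796 -0.0725; -0.0725 0.8209]  K=[0.6555 -0.0638; 0.0526 -0.8701]  nu=[2.9851, 0.1983]  x^+=[1.2298, 2.3143]  P^+=[0.3381 0.0237; 0.0237 0.3597]
step 2: x^-=[1.9010, 2.3143]  P^-=[0.4321 0.1210; 0.1210 0.6197]  H_jac=[-0.3242 0.0000; 0.0000 -0.7361]  S=[0.4354 0.0319; 0.0319 0.6357]  K=[-0.3126 -0.1244; -0.0377 -0.7156]  nu=[1.4740, -1.2931]  x^+=[1.6010, 3.1841]  P^+=[0.3772 0.0520; 0.0520 0.2918]
step 3: x^-=[2.5244, 3.1841]  P^-=[0.4819 0.1296; 0.1296 0.5518]  H_jac=[-0.8155 0.0000; 0.0000 0.0424]  S=[0.7105 -0.0015; -0.0015 0.3010]  K=[-0.5531 0.0155; -0.1486 0.0771]  nu=[-1.1988, -1.5409]  x^+=[3.1635, 3.2434]  P^+=[0.2645 0.0708; 0.0708 0.5343]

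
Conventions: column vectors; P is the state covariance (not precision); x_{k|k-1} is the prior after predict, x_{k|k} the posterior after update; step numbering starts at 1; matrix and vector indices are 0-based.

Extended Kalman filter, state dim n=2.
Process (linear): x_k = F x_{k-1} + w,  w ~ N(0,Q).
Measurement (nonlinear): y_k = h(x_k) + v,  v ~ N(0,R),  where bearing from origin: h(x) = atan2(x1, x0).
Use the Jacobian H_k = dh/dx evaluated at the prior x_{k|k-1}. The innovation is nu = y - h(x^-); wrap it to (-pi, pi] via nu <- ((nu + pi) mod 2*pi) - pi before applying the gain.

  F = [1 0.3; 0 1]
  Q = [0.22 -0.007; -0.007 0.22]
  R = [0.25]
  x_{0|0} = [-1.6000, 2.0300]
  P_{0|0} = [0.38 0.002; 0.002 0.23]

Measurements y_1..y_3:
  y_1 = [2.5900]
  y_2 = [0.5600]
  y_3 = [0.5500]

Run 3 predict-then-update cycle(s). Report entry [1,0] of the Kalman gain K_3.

step 1: x^-=[-0.9910, 2.0300]  P^-=[0.6219 0.0640; 0.0640 0.4500]  H_jac=[-0.3978 -0.1942]  S=[0.3753]  K=[-0.6924; -0.3007]  nu=[0.5651]  x^+=[-1.3822, 1.8601]  P^+=[0.4420 -0.0141; -0.0141 0.4161]
step 2: x^-=[-0.8242, 1.8601]  P^-=[0.6910 0.1037; 0.1037 0.6361]  H_jac=[-0.4494 -0.1991]  S=[0.4333]  K=[-0.7642; -0.3998]  nu=[-1.4279]  x^+=[0.2671, 2.4310]  P^+=[0.4379 -0.0287; -0.0287 0.5668]
step 3: x^-=[0.9964, 2.4310]  P^-=[0.6917 0.1343; 0.1343 0.7868]  H_jac=[-0.3522 0.1443]  S=[0.3385]  K=[-0.6623; 0.1957]  nu=[-0.6318]  x^+=[1.4148, 2.3073]  P^+=[0.5432 0.1782; 0.1782 0.7738]

K[1,0] = 0.1957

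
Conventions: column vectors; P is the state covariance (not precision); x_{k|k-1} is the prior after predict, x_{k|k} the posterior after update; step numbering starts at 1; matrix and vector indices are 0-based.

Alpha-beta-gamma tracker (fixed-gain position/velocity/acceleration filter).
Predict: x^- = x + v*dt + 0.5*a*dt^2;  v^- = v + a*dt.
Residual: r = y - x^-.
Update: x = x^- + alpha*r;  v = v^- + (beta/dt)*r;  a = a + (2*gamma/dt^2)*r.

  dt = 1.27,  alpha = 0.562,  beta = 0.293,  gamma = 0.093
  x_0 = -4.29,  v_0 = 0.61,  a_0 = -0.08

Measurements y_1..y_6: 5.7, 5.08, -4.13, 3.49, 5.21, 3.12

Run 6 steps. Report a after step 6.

step 1: x_pred=-3.5798  r=9.2798  x^+=1.6354  v^+=2.6493  a^+=0.9902
step 2: x_pred=5.7986  r=-0.7186  x^+=5.3947  v^+=3.7410  a^+=0.9073
step 3: x_pred=10.8775  r=-15.0075  x^+=2.4433  v^+=1.4309  a^+=-0.8234
step 4: x_pred=3.5965  r=-0.1065  x^+=3.5367  v^+=0.3606  a^+=-0.8357
step 5: x_pred=3.3207  r=1.8893  x^+=4.3825  v^+=-0.2648  a^+=-0.6178
step 6: x_pred=3.5480  r=-0.4280  x^+=3.3074  v^+=-1.1482  a^+=-0.6672

a_post = -0.6672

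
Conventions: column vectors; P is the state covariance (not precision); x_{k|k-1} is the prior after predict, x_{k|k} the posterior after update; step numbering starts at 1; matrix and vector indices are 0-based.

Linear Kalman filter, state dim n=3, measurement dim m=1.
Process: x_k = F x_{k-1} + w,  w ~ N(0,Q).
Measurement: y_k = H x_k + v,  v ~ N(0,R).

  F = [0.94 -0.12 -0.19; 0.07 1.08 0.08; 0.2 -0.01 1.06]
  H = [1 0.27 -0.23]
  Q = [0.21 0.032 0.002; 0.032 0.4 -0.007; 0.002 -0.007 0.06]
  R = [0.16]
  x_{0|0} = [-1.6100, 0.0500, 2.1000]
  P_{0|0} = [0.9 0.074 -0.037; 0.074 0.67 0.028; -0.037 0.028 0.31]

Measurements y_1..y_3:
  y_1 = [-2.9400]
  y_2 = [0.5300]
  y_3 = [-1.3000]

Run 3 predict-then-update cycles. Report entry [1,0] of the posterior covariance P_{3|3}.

step 1: x^-=[-1.9184, 0.1093, 1.9035]  P^-=[1.0239 0.0659 0.0681; 0.0659 1.2035 0.0693; 0.0681 0.0693 0.4278]  S=[1.2899]  K=[0.7954; 0.2906; -0.0090]  nu=[-0.6133]  x^+=[-2.4062, -0.0689, 1.9090]  P^+=[0.2078 -0.2323 0.0773; -0.2323 1.0945 0.0726; 0.0773 0.0726 0.4277]
step 2: x^-=[-2.6163, -0.0902, 1.5430]  P^-=[0.4529 -0.3474 0.0290; -0.3474 1.6587 0.0604; 0.0290 0.0604 0.5812]  S=[0.5561]  K=[0.6337; 0.1557; -0.1589]  nu=[3.5255]  x^+=[-0.3821, 0.4586, 0.9829]  P^+=[0.2296 -0.4023 0.0850; -0.4023 1.6452 0.0742; 0.0850 0.0742 0.5671]
step 3: x^-=[-0.6009, 0.5472, 0.9608]  P^-=[0.5208 -0.5904 0.0185; -0.5904 2.2767 0.0324; 0.0185 0.0324 0.7426]  S=[0.5547]  K=[0.6438; 0.0304; -0.2588]  nu=[-0.6258]  x^+=[-1.0038, 0.5281, 1.1228]  P^+=[0.2909 -0.6012 0.1109; -0.6012 2.2762 0.0368; 0.1109 0.0368 0.7055]

P_post[1,0] = -0.6012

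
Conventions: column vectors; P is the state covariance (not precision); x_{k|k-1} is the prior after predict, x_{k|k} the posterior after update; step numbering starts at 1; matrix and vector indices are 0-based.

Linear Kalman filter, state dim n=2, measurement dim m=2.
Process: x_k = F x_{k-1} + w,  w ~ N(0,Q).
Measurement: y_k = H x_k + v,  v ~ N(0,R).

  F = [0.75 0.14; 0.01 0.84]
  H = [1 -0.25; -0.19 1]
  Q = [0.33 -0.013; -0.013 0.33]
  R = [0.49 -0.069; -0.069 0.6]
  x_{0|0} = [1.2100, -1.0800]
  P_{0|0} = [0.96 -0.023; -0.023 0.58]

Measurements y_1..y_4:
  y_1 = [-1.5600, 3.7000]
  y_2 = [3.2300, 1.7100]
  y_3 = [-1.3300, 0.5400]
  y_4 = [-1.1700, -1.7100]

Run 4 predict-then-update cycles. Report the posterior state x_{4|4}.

step 1: x^-=[0.7563, -0.8951]  P^-=[0.8765 0.0479; 0.0479 0.7390]  S=[1.3888 -0.3701; -0.3701 1.3524]  K=[0.6463 0.0891; 0.0488 0.5530]  nu=[-2.5401, 4.7388]  x^+=[-0.4629, 1.6016]  P^+=[0.3284 0.0713; 0.0713 0.3420]
step 2: x^-=[-0.1230, 1.3407]  P^-=[0.5364 0.0747; 0.0747 0.5725]  S=[1.0248 -0.2358; -0.2358 1.1635]  K=[0.5242 0.0828; 0.0458 0.4892]  nu=[3.6881, 0.3459]  x^+=[1.8391, 1.6787]  P^+=[0.2672 0.0643; 0.0643 0.3026]
step 3: x^-=[1.6144, 1.4285]  P^-=[0.4998 0.0652; 0.0652 0.5446]  S=[0.9912 -0.2318; -0.2318 1.1379]  K=[0.5057 0.0769; 0.0397 0.4758]  nu=[-2.5872, -0.5818]  x^+=[0.2612, 1.0490]  P^+=[0.2575 0.0602; 0.0602 0.2942]
step 4: x^-=[0.3428, 0.8838]  P^-=[0.4933 0.0615; 0.0615 0.5386]  S=[0.9862 -0.2329; -0.2329 1.1330]  K=[0.5023 0.0748; 0.0375 0.4728]  nu=[-1.2918, -2.5286]  x^+=[-0.4953, -0.3601]  P^+=[0.2557 0.0588; 0.0588 0.2922]

x_post = [-0.4953, -0.3601]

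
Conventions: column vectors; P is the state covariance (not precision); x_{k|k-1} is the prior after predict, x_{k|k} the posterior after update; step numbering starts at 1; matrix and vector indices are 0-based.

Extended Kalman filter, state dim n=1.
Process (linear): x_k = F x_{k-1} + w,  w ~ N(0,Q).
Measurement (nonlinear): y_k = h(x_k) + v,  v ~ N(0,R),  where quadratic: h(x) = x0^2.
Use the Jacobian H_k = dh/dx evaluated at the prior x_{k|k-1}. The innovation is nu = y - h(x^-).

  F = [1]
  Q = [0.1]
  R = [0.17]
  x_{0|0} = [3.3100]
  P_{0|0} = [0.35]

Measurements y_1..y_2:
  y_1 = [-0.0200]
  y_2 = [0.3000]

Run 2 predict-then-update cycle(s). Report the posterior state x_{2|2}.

x_post = [1.0186]

step 1: x^-=[3.3100]  P^-=[0.4500]  H_jac=[6.6200]  S=[19.8910]  K=[0.1498]  nu=[-10.9761]  x^+=[1.6661]  P^+=[0.0038]
step 2: x^-=[1.6661]  P^-=[0.1038]  H_jac=[3.3323]  S=[1.3231]  K=[0.2615]  nu=[-2.4761]  x^+=[1.0186]  P^+=[0.0133]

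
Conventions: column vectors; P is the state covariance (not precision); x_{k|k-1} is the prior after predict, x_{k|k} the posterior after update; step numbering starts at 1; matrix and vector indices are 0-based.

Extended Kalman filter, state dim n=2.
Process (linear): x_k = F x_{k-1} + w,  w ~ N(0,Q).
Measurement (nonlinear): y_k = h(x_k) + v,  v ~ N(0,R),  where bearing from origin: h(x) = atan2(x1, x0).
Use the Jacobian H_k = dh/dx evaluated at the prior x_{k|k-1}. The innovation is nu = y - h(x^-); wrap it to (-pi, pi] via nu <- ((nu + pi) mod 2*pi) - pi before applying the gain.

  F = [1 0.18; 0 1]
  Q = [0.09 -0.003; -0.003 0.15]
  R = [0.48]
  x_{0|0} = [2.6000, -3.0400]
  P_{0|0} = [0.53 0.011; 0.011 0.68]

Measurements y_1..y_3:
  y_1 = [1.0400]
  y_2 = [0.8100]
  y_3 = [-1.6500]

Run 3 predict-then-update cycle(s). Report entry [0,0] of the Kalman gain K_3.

K[0,0] = 0.3798

step 1: x^-=[2.0528, -3.0400]  P^-=[0.6460 0.1304; 0.1304 0.8300]  H_jac=[0.2259 0.1526]  S=[0.5413]  K=[0.3064; 0.2884]  nu=[2.0169]  x^+=[2.6707, -2.4584]  P^+=[0.5952 0.0826; 0.0826 0.7850]
step 2: x^-=[2.2282, -2.4584]  P^-=[0.7403 0.2209; 0.2209 0.9350]  H_jac=[0.2233 0.2024]  S=[0.5752]  K=[0.3652; 0.4148]  nu=[1.6445]  x^+=[2.8287, -1.7763]  P^+=[0.6636 0.1338; 0.1338 0.8360]
step 3: x^-=[2.5090, -1.7763]  P^-=[0.8289 0.2812; 0.2812 0.9860]  H_jac=[0.1880 0.2655]  S=[0.6069]  K=[0.3798; 0.5185]  nu=[-1.0339]  x^+=[2.1163, -2.3124]  P^+=[0.7414 0.1617; 0.1617 0.8229]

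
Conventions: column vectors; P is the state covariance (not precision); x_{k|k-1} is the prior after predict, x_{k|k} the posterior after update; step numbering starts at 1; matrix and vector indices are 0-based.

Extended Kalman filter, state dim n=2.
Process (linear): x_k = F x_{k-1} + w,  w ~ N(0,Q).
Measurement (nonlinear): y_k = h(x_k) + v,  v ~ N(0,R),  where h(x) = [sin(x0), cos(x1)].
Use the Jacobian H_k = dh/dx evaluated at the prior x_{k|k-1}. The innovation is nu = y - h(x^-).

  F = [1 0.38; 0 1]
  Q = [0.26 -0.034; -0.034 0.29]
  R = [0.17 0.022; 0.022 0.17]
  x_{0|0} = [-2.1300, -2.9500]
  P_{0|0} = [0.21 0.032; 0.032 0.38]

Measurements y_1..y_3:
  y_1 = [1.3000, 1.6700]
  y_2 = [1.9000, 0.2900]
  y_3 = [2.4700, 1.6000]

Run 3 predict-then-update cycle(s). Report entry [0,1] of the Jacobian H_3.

step 1: x^-=[-3.2510, -2.9500]  P^-=[0.5492 0.1424; 0.1424 0.6700]  H_jac=[-0.9940 0.0000; 0.0000 0.1904]  S=[0.7126 -0.0050; -0.0050 0.1943]  K=[-0.7652 0.1201; -0.1941 0.6517]  nu=[1.1908, 2.6517]  x^+=[-3.8439, -1.4530]  P^+=[0.1282 0.0188; 0.0188 0.5594]
step 2: x^-=[-4.3960, -1.4530]  P^-=[0.4832 0.1973; 0.1973 0.8494]  H_jac=[-0.3111 0.0000; 0.0000 0.9931]  S=[0.2168 -0.0390; -0.0390 1.0077]  K=[-0.6632 0.1688; -0.1337 0.8319]  nu=[0.9496, 0.1725]  x^+=[-4.9967, -1.4364]  P^+=[0.3504 0.0142; 0.0142 0.1395]
step 3: x^-=[-5.5426, -1.4364]  P^-=[0.6414 0.0332; 0.0332 0.4295]  H_jac=[0.7380 0.0000; 0.0000 0.9910]  S=[0.5194 0.0463; 0.0463 0.5917]  K=[0.9128 -0.0158; -0.0170 0.7205]  nu=[1.7952, 1.4661]  x^+=[-3.9269, -0.4107]  P^+=[0.2098 0.0176; 0.0176 0.1232]

H_jac[0,1] = 0.0000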